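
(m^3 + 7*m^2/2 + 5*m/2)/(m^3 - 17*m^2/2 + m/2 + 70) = m*(m + 1)/(m^2 - 11*m + 28)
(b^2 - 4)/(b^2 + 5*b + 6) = (b - 2)/(b + 3)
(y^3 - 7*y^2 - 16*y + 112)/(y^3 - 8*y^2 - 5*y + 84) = (y + 4)/(y + 3)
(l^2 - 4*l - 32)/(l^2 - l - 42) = (-l^2 + 4*l + 32)/(-l^2 + l + 42)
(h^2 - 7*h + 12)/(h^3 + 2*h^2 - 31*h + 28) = (h - 3)/(h^2 + 6*h - 7)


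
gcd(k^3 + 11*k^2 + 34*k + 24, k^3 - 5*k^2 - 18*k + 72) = k + 4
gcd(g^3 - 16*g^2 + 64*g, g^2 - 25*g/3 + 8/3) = g - 8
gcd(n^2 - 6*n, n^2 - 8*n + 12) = n - 6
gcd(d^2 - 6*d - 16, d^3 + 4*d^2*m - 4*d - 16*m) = d + 2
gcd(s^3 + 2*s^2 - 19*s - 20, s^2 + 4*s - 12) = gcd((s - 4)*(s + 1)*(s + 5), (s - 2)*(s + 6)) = 1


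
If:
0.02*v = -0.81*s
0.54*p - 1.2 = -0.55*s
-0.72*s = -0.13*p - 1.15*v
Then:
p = 2.22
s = 0.01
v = -0.25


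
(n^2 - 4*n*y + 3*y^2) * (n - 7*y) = n^3 - 11*n^2*y + 31*n*y^2 - 21*y^3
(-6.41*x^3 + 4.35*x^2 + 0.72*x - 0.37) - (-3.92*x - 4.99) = -6.41*x^3 + 4.35*x^2 + 4.64*x + 4.62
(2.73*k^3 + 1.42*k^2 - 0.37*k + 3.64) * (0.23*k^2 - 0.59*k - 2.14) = 0.6279*k^5 - 1.2841*k^4 - 6.7651*k^3 - 1.9833*k^2 - 1.3558*k - 7.7896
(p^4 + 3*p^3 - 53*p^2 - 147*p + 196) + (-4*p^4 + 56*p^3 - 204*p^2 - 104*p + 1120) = -3*p^4 + 59*p^3 - 257*p^2 - 251*p + 1316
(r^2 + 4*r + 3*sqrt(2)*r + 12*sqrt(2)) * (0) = 0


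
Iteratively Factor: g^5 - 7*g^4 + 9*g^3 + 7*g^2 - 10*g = (g - 1)*(g^4 - 6*g^3 + 3*g^2 + 10*g) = g*(g - 1)*(g^3 - 6*g^2 + 3*g + 10) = g*(g - 2)*(g - 1)*(g^2 - 4*g - 5) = g*(g - 2)*(g - 1)*(g + 1)*(g - 5)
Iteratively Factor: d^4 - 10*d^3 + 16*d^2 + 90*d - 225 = (d - 5)*(d^3 - 5*d^2 - 9*d + 45) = (d - 5)*(d + 3)*(d^2 - 8*d + 15) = (d - 5)^2*(d + 3)*(d - 3)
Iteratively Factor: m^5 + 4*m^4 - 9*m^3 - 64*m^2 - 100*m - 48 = (m + 2)*(m^4 + 2*m^3 - 13*m^2 - 38*m - 24) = (m + 1)*(m + 2)*(m^3 + m^2 - 14*m - 24) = (m - 4)*(m + 1)*(m + 2)*(m^2 + 5*m + 6) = (m - 4)*(m + 1)*(m + 2)^2*(m + 3)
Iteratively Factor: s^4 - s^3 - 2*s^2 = (s - 2)*(s^3 + s^2) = s*(s - 2)*(s^2 + s) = s^2*(s - 2)*(s + 1)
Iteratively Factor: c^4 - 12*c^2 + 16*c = (c)*(c^3 - 12*c + 16) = c*(c - 2)*(c^2 + 2*c - 8) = c*(c - 2)*(c + 4)*(c - 2)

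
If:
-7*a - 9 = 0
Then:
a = -9/7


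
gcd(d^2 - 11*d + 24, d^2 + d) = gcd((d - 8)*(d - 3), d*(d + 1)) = 1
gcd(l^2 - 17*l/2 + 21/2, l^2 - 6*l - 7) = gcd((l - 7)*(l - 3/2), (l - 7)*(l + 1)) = l - 7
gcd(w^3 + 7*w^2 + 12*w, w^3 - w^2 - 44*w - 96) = w^2 + 7*w + 12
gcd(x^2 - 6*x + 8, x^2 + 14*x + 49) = 1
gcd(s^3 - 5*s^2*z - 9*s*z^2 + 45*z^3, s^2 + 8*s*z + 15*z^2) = s + 3*z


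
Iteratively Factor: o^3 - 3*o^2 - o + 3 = (o - 1)*(o^2 - 2*o - 3) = (o - 3)*(o - 1)*(o + 1)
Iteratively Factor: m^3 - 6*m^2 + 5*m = (m - 5)*(m^2 - m) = (m - 5)*(m - 1)*(m)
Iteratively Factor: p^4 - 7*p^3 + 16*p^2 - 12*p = (p)*(p^3 - 7*p^2 + 16*p - 12) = p*(p - 2)*(p^2 - 5*p + 6) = p*(p - 3)*(p - 2)*(p - 2)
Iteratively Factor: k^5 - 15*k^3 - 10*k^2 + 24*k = (k)*(k^4 - 15*k^2 - 10*k + 24) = k*(k + 3)*(k^3 - 3*k^2 - 6*k + 8) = k*(k - 4)*(k + 3)*(k^2 + k - 2) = k*(k - 4)*(k - 1)*(k + 3)*(k + 2)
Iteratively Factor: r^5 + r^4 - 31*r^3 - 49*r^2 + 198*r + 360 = (r - 3)*(r^4 + 4*r^3 - 19*r^2 - 106*r - 120) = (r - 3)*(r + 2)*(r^3 + 2*r^2 - 23*r - 60) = (r - 3)*(r + 2)*(r + 4)*(r^2 - 2*r - 15) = (r - 5)*(r - 3)*(r + 2)*(r + 4)*(r + 3)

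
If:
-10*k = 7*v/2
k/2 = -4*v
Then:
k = 0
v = 0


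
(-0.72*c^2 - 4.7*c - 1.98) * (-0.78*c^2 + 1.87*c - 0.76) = 0.5616*c^4 + 2.3196*c^3 - 6.6974*c^2 - 0.1306*c + 1.5048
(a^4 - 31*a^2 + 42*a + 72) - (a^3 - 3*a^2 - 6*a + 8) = a^4 - a^3 - 28*a^2 + 48*a + 64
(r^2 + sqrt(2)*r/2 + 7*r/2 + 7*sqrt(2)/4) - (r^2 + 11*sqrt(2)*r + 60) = -21*sqrt(2)*r/2 + 7*r/2 - 60 + 7*sqrt(2)/4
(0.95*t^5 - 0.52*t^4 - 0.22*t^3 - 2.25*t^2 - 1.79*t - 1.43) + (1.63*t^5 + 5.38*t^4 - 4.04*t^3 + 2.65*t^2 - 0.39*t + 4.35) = 2.58*t^5 + 4.86*t^4 - 4.26*t^3 + 0.4*t^2 - 2.18*t + 2.92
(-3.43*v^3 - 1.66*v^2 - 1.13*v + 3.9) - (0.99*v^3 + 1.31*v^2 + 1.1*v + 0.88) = -4.42*v^3 - 2.97*v^2 - 2.23*v + 3.02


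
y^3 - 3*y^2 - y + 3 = (y - 3)*(y - 1)*(y + 1)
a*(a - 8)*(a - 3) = a^3 - 11*a^2 + 24*a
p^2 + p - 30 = (p - 5)*(p + 6)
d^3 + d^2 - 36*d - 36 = (d - 6)*(d + 1)*(d + 6)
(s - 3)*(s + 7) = s^2 + 4*s - 21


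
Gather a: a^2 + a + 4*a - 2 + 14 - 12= a^2 + 5*a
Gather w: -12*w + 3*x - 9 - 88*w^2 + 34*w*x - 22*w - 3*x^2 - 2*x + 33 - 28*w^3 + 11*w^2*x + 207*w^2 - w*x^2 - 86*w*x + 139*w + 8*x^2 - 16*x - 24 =-28*w^3 + w^2*(11*x + 119) + w*(-x^2 - 52*x + 105) + 5*x^2 - 15*x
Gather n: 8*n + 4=8*n + 4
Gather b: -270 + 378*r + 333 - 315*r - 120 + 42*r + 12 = 105*r - 45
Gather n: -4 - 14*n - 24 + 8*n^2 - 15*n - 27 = 8*n^2 - 29*n - 55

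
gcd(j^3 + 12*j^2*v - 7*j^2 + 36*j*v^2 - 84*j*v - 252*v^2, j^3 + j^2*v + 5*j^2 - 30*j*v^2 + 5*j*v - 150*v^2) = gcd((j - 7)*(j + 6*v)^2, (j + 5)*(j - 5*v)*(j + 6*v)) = j + 6*v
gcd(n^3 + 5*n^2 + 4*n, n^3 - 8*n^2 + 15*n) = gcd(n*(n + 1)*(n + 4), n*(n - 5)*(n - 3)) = n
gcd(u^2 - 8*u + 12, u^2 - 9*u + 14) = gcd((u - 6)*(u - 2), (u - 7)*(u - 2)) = u - 2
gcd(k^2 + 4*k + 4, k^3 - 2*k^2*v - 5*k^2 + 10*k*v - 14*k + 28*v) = k + 2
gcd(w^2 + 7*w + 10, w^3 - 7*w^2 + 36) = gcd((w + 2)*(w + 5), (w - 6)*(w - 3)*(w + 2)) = w + 2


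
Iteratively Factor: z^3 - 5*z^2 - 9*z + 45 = (z - 3)*(z^2 - 2*z - 15) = (z - 3)*(z + 3)*(z - 5)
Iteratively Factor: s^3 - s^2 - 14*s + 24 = (s - 2)*(s^2 + s - 12) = (s - 3)*(s - 2)*(s + 4)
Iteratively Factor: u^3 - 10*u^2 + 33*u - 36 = (u - 4)*(u^2 - 6*u + 9) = (u - 4)*(u - 3)*(u - 3)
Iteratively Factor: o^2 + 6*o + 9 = (o + 3)*(o + 3)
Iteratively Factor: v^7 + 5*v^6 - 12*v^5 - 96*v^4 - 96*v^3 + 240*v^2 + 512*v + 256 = (v + 2)*(v^6 + 3*v^5 - 18*v^4 - 60*v^3 + 24*v^2 + 192*v + 128) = (v + 1)*(v + 2)*(v^5 + 2*v^4 - 20*v^3 - 40*v^2 + 64*v + 128) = (v + 1)*(v + 2)*(v + 4)*(v^4 - 2*v^3 - 12*v^2 + 8*v + 32) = (v + 1)*(v + 2)^2*(v + 4)*(v^3 - 4*v^2 - 4*v + 16) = (v + 1)*(v + 2)^3*(v + 4)*(v^2 - 6*v + 8) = (v - 2)*(v + 1)*(v + 2)^3*(v + 4)*(v - 4)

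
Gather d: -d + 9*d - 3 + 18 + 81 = 8*d + 96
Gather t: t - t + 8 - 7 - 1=0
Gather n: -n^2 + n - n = -n^2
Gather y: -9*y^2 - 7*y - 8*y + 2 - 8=-9*y^2 - 15*y - 6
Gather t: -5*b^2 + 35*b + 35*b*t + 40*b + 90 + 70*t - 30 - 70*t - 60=-5*b^2 + 35*b*t + 75*b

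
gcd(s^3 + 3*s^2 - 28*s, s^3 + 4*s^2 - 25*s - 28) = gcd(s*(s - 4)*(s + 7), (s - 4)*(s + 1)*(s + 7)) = s^2 + 3*s - 28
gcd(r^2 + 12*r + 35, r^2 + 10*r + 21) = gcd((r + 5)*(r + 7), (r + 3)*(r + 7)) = r + 7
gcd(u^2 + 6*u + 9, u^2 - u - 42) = 1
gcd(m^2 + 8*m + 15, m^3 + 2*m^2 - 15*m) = m + 5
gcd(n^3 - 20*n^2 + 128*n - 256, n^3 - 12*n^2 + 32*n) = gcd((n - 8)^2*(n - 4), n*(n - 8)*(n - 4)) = n^2 - 12*n + 32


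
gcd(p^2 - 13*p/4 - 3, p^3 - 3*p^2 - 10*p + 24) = p - 4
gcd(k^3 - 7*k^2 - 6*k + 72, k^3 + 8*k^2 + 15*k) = k + 3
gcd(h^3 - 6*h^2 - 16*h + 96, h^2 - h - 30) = h - 6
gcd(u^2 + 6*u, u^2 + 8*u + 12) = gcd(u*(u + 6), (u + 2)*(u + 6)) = u + 6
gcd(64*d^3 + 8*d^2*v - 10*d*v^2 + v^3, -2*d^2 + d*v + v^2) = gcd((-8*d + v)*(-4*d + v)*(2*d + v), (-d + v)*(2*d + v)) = 2*d + v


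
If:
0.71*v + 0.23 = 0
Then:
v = -0.32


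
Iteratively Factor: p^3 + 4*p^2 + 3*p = (p + 1)*(p^2 + 3*p) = (p + 1)*(p + 3)*(p)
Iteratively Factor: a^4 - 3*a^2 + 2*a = (a - 1)*(a^3 + a^2 - 2*a) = (a - 1)*(a + 2)*(a^2 - a) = (a - 1)^2*(a + 2)*(a)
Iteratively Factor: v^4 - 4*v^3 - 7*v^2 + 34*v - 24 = (v - 4)*(v^3 - 7*v + 6) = (v - 4)*(v - 2)*(v^2 + 2*v - 3) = (v - 4)*(v - 2)*(v - 1)*(v + 3)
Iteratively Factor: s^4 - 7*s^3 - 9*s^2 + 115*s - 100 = (s + 4)*(s^3 - 11*s^2 + 35*s - 25) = (s - 5)*(s + 4)*(s^2 - 6*s + 5) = (s - 5)*(s - 1)*(s + 4)*(s - 5)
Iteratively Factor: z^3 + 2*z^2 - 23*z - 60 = (z + 4)*(z^2 - 2*z - 15) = (z + 3)*(z + 4)*(z - 5)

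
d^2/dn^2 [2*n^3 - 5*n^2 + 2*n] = 12*n - 10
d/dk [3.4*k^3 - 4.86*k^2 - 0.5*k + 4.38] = 10.2*k^2 - 9.72*k - 0.5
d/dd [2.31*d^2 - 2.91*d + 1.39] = 4.62*d - 2.91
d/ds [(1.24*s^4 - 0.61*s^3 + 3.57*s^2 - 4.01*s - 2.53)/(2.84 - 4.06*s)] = (-15.1032*s^4 + 19.0396*s^3 - 19.6914*s^2 + 20.2776*s - 21.6602)/(16.4836*s^2 - 23.0608*s + 8.0656)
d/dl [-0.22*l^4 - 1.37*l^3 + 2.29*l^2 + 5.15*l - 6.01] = -0.88*l^3 - 4.11*l^2 + 4.58*l + 5.15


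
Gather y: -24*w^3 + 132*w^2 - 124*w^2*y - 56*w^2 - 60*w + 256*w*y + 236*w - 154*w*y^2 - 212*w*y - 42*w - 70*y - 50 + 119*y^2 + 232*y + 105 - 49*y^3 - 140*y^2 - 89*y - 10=-24*w^3 + 76*w^2 + 134*w - 49*y^3 + y^2*(-154*w - 21) + y*(-124*w^2 + 44*w + 73) + 45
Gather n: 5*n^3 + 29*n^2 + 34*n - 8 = 5*n^3 + 29*n^2 + 34*n - 8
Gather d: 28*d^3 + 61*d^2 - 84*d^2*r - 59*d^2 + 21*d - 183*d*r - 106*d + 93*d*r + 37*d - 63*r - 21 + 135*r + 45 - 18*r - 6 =28*d^3 + d^2*(2 - 84*r) + d*(-90*r - 48) + 54*r + 18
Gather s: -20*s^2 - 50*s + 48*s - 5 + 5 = -20*s^2 - 2*s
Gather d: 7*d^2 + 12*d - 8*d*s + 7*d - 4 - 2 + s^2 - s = 7*d^2 + d*(19 - 8*s) + s^2 - s - 6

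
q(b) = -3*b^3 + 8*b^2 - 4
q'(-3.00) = -129.00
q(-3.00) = 149.00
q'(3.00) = -33.00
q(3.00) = -13.00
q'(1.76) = 0.28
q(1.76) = 4.43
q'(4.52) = -111.55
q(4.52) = -117.59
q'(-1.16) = -30.67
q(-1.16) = 11.45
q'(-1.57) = -47.30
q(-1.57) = 27.33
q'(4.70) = -123.61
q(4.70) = -138.75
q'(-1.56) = -46.86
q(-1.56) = 26.86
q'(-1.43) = -41.28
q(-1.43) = 21.13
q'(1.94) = -2.83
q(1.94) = 4.20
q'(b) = -9*b^2 + 16*b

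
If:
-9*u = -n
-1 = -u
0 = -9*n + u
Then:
No Solution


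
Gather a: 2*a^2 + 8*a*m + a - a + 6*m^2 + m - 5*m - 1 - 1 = 2*a^2 + 8*a*m + 6*m^2 - 4*m - 2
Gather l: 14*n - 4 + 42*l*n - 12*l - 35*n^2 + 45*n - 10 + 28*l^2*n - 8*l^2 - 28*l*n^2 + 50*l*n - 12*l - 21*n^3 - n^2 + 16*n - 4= l^2*(28*n - 8) + l*(-28*n^2 + 92*n - 24) - 21*n^3 - 36*n^2 + 75*n - 18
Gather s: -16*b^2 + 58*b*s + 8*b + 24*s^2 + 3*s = -16*b^2 + 8*b + 24*s^2 + s*(58*b + 3)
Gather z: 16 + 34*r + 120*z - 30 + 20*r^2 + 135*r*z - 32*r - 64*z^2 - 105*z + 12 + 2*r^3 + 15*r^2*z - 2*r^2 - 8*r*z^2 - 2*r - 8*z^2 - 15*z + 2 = 2*r^3 + 18*r^2 + z^2*(-8*r - 72) + z*(15*r^2 + 135*r)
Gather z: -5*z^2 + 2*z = -5*z^2 + 2*z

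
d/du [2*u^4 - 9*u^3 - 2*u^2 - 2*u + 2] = 8*u^3 - 27*u^2 - 4*u - 2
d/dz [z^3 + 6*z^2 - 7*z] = 3*z^2 + 12*z - 7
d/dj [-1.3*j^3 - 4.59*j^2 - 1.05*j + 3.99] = -3.9*j^2 - 9.18*j - 1.05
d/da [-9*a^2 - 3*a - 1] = -18*a - 3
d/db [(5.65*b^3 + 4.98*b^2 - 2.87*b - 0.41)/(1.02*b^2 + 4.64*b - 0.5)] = (5.763*b^4 + 52.432*b^3 + 17.5596*b^2 - 4.1436*b + 3.3374)/(1.0404*b^4 + 9.4656*b^3 + 20.5096*b^2 - 4.64*b + 0.25)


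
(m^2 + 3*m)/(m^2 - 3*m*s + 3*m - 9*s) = m/(m - 3*s)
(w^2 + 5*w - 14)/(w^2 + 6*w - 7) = (w - 2)/(w - 1)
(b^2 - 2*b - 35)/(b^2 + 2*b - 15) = (b - 7)/(b - 3)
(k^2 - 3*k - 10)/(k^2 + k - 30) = (k + 2)/(k + 6)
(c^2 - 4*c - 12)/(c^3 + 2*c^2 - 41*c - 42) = (c + 2)/(c^2 + 8*c + 7)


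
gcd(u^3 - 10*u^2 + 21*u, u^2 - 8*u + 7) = u - 7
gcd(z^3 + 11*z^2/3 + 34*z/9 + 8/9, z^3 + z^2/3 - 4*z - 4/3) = z^2 + 7*z/3 + 2/3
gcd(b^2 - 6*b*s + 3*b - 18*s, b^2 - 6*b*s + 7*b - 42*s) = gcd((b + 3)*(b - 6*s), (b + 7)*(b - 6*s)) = -b + 6*s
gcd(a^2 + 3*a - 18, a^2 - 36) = a + 6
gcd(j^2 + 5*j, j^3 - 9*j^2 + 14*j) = j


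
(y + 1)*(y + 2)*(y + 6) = y^3 + 9*y^2 + 20*y + 12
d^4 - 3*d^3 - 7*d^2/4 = d^2*(d - 7/2)*(d + 1/2)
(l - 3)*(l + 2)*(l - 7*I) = l^3 - l^2 - 7*I*l^2 - 6*l + 7*I*l + 42*I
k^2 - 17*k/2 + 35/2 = (k - 5)*(k - 7/2)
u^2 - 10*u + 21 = (u - 7)*(u - 3)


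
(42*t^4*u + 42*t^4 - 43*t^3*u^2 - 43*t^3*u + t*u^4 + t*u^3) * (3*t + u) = 126*t^5*u + 126*t^5 - 87*t^4*u^2 - 87*t^4*u - 43*t^3*u^3 - 43*t^3*u^2 + 3*t^2*u^4 + 3*t^2*u^3 + t*u^5 + t*u^4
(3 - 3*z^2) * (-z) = 3*z^3 - 3*z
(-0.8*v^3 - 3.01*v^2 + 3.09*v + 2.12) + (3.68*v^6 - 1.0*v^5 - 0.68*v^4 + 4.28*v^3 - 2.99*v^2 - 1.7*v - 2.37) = 3.68*v^6 - 1.0*v^5 - 0.68*v^4 + 3.48*v^3 - 6.0*v^2 + 1.39*v - 0.25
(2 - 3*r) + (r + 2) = 4 - 2*r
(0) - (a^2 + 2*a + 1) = -a^2 - 2*a - 1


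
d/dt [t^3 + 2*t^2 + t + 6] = 3*t^2 + 4*t + 1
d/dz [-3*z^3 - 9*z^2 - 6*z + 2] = -9*z^2 - 18*z - 6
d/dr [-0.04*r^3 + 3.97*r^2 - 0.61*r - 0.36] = -0.12*r^2 + 7.94*r - 0.61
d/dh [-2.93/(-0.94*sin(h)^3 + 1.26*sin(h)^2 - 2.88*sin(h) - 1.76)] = (-8.2626*sin(h)^2 + 7.3836*sin(h) - 8.4384)*cos(h)/(0.94*sin(h)^3 - 1.26*sin(h)^2 + 2.88*sin(h) + 1.76)^2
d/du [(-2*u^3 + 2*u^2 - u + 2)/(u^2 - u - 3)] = (-2*u^4 + 4*u^3 + 17*u^2 - 16*u + 5)/(u^4 - 2*u^3 - 5*u^2 + 6*u + 9)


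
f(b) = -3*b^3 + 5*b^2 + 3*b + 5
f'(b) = -9*b^2 + 10*b + 3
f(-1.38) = 18.27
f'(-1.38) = -27.94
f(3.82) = -77.81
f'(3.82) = -90.13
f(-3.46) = 178.74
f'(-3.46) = -139.34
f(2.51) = -3.41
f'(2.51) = -28.60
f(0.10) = 5.35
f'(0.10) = 3.91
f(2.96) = -20.12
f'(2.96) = -46.25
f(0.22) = 5.87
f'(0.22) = 4.76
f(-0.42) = 4.84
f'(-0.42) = -2.79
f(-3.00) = 122.00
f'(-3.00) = -108.00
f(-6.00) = 815.00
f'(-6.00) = -381.00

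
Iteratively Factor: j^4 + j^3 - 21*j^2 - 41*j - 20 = (j + 4)*(j^3 - 3*j^2 - 9*j - 5) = (j + 1)*(j + 4)*(j^2 - 4*j - 5) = (j - 5)*(j + 1)*(j + 4)*(j + 1)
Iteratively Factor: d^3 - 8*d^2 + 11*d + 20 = (d - 5)*(d^2 - 3*d - 4) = (d - 5)*(d - 4)*(d + 1)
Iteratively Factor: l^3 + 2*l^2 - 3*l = (l)*(l^2 + 2*l - 3) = l*(l - 1)*(l + 3)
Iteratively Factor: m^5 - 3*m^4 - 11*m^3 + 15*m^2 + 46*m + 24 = (m - 3)*(m^4 - 11*m^2 - 18*m - 8) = (m - 3)*(m + 1)*(m^3 - m^2 - 10*m - 8) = (m - 3)*(m + 1)^2*(m^2 - 2*m - 8) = (m - 3)*(m + 1)^2*(m + 2)*(m - 4)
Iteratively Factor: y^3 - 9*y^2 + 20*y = (y - 4)*(y^2 - 5*y) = y*(y - 4)*(y - 5)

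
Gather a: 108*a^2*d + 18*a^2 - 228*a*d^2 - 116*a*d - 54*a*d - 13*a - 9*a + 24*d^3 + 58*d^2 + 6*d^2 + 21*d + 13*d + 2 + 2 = a^2*(108*d + 18) + a*(-228*d^2 - 170*d - 22) + 24*d^3 + 64*d^2 + 34*d + 4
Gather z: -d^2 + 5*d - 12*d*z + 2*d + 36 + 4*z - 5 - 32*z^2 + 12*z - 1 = -d^2 + 7*d - 32*z^2 + z*(16 - 12*d) + 30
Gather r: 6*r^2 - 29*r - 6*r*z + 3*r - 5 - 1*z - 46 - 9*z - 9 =6*r^2 + r*(-6*z - 26) - 10*z - 60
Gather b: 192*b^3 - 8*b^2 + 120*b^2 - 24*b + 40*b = 192*b^3 + 112*b^2 + 16*b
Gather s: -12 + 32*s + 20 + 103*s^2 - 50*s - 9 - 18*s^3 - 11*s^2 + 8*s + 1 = -18*s^3 + 92*s^2 - 10*s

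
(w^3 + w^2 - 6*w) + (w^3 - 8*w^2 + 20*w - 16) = 2*w^3 - 7*w^2 + 14*w - 16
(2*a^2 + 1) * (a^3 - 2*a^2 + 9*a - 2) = 2*a^5 - 4*a^4 + 19*a^3 - 6*a^2 + 9*a - 2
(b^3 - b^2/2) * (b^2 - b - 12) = b^5 - 3*b^4/2 - 23*b^3/2 + 6*b^2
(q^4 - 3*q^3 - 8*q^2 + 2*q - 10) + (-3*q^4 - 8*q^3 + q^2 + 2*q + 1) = -2*q^4 - 11*q^3 - 7*q^2 + 4*q - 9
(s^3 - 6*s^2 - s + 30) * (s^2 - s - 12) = s^5 - 7*s^4 - 7*s^3 + 103*s^2 - 18*s - 360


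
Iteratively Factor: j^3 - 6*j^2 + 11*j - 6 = (j - 3)*(j^2 - 3*j + 2) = (j - 3)*(j - 2)*(j - 1)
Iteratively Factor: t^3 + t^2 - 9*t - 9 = (t + 1)*(t^2 - 9) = (t + 1)*(t + 3)*(t - 3)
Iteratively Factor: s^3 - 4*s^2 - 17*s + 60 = (s + 4)*(s^2 - 8*s + 15) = (s - 5)*(s + 4)*(s - 3)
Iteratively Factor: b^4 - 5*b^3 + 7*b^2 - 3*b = (b - 3)*(b^3 - 2*b^2 + b) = (b - 3)*(b - 1)*(b^2 - b) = (b - 3)*(b - 1)^2*(b)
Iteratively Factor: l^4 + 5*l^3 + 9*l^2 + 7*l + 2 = (l + 1)*(l^3 + 4*l^2 + 5*l + 2) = (l + 1)^2*(l^2 + 3*l + 2) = (l + 1)^2*(l + 2)*(l + 1)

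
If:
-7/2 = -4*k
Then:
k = 7/8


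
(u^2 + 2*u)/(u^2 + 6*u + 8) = u/(u + 4)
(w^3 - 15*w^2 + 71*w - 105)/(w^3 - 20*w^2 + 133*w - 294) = (w^2 - 8*w + 15)/(w^2 - 13*w + 42)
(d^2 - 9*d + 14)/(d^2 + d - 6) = (d - 7)/(d + 3)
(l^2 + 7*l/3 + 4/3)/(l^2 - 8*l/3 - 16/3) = (l + 1)/(l - 4)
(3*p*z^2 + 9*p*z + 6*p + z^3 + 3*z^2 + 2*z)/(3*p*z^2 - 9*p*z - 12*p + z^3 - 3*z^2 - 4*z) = (z + 2)/(z - 4)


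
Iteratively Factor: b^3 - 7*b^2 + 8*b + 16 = (b + 1)*(b^2 - 8*b + 16) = (b - 4)*(b + 1)*(b - 4)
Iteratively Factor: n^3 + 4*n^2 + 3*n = (n + 3)*(n^2 + n) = n*(n + 3)*(n + 1)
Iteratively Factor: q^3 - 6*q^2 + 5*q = (q)*(q^2 - 6*q + 5) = q*(q - 1)*(q - 5)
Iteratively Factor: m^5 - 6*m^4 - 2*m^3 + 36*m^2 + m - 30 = (m + 1)*(m^4 - 7*m^3 + 5*m^2 + 31*m - 30) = (m - 5)*(m + 1)*(m^3 - 2*m^2 - 5*m + 6) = (m - 5)*(m + 1)*(m + 2)*(m^2 - 4*m + 3) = (m - 5)*(m - 1)*(m + 1)*(m + 2)*(m - 3)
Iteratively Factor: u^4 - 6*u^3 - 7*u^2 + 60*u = (u - 5)*(u^3 - u^2 - 12*u) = u*(u - 5)*(u^2 - u - 12) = u*(u - 5)*(u + 3)*(u - 4)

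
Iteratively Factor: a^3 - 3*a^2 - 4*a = (a - 4)*(a^2 + a) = a*(a - 4)*(a + 1)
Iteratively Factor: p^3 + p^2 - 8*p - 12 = (p + 2)*(p^2 - p - 6) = (p - 3)*(p + 2)*(p + 2)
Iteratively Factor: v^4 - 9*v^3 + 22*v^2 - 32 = (v - 4)*(v^3 - 5*v^2 + 2*v + 8) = (v - 4)*(v - 2)*(v^2 - 3*v - 4) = (v - 4)^2*(v - 2)*(v + 1)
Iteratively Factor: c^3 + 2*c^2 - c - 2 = (c + 2)*(c^2 - 1) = (c - 1)*(c + 2)*(c + 1)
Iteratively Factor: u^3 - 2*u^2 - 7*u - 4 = (u - 4)*(u^2 + 2*u + 1) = (u - 4)*(u + 1)*(u + 1)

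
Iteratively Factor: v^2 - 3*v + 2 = (v - 1)*(v - 2)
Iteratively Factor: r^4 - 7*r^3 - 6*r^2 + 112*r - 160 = (r - 4)*(r^3 - 3*r^2 - 18*r + 40) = (r - 4)*(r - 2)*(r^2 - r - 20) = (r - 5)*(r - 4)*(r - 2)*(r + 4)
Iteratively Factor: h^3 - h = (h + 1)*(h^2 - h) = h*(h + 1)*(h - 1)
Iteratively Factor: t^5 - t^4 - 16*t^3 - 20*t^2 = (t)*(t^4 - t^3 - 16*t^2 - 20*t) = t*(t + 2)*(t^3 - 3*t^2 - 10*t) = t^2*(t + 2)*(t^2 - 3*t - 10) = t^2*(t + 2)^2*(t - 5)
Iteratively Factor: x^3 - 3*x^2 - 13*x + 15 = (x - 5)*(x^2 + 2*x - 3) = (x - 5)*(x - 1)*(x + 3)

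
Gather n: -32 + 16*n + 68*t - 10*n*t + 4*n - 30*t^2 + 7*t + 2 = n*(20 - 10*t) - 30*t^2 + 75*t - 30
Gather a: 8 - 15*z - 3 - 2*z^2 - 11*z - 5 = -2*z^2 - 26*z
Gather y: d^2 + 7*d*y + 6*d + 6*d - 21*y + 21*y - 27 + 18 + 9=d^2 + 7*d*y + 12*d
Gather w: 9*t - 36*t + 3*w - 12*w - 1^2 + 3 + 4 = -27*t - 9*w + 6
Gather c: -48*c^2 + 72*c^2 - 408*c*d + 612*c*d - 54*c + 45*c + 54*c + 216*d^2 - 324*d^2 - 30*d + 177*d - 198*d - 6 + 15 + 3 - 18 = 24*c^2 + c*(204*d + 45) - 108*d^2 - 51*d - 6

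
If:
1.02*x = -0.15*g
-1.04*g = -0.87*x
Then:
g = 0.00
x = 0.00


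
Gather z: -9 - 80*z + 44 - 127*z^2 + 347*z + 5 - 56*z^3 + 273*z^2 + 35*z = -56*z^3 + 146*z^2 + 302*z + 40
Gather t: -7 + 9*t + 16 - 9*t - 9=0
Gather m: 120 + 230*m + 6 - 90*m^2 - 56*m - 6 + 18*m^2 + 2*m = -72*m^2 + 176*m + 120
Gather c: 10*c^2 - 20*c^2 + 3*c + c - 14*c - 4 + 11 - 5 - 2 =-10*c^2 - 10*c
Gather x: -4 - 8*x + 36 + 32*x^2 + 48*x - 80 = 32*x^2 + 40*x - 48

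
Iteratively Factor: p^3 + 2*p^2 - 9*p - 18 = (p + 3)*(p^2 - p - 6) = (p + 2)*(p + 3)*(p - 3)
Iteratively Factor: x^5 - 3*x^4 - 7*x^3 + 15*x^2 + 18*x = (x)*(x^4 - 3*x^3 - 7*x^2 + 15*x + 18) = x*(x + 2)*(x^3 - 5*x^2 + 3*x + 9) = x*(x - 3)*(x + 2)*(x^2 - 2*x - 3) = x*(x - 3)*(x + 1)*(x + 2)*(x - 3)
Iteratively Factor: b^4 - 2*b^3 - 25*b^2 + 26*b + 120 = (b - 5)*(b^3 + 3*b^2 - 10*b - 24) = (b - 5)*(b - 3)*(b^2 + 6*b + 8) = (b - 5)*(b - 3)*(b + 4)*(b + 2)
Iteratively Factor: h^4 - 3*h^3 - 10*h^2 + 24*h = (h - 2)*(h^3 - h^2 - 12*h) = (h - 4)*(h - 2)*(h^2 + 3*h) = h*(h - 4)*(h - 2)*(h + 3)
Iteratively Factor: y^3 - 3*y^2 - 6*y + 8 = (y - 1)*(y^2 - 2*y - 8) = (y - 4)*(y - 1)*(y + 2)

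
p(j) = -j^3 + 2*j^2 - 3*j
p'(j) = -3*j^2 + 4*j - 3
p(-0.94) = 5.42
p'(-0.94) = -9.41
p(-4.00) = 108.00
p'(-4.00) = -67.00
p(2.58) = -11.60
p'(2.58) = -12.65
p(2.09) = -6.66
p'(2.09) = -7.74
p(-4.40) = 137.10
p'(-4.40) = -78.68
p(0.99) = -1.98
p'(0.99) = -1.98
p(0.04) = -0.12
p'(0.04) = -2.84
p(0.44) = -1.02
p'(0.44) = -1.82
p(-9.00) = 918.00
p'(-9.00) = -282.00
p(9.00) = -594.00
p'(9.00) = -210.00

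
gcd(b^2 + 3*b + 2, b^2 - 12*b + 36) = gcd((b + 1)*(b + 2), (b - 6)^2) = 1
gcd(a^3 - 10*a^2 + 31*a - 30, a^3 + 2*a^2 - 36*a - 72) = 1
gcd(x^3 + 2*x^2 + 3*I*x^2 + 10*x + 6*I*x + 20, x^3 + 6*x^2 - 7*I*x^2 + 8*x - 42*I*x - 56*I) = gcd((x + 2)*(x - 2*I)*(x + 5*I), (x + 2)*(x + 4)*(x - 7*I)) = x + 2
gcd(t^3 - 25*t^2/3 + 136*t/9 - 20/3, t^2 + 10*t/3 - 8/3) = t - 2/3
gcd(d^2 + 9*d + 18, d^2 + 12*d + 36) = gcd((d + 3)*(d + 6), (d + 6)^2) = d + 6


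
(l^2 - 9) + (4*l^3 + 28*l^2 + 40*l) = 4*l^3 + 29*l^2 + 40*l - 9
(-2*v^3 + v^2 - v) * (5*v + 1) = -10*v^4 + 3*v^3 - 4*v^2 - v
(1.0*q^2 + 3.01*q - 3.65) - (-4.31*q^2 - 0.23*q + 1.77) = 5.31*q^2 + 3.24*q - 5.42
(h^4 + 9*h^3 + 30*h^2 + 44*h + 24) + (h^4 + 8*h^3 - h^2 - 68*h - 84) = 2*h^4 + 17*h^3 + 29*h^2 - 24*h - 60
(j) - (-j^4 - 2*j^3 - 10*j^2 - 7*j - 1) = j^4 + 2*j^3 + 10*j^2 + 8*j + 1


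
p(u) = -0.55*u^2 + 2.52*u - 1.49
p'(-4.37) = 7.33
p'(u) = 2.52 - 1.1*u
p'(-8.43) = 11.79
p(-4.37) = -23.01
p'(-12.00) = 15.72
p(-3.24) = -15.43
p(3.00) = 1.12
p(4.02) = -0.25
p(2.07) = 1.37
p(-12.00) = -110.93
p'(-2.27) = 5.02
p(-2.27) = -10.04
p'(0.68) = 1.77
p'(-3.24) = 6.08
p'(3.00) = -0.78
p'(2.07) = 0.24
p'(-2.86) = 5.67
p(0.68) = -0.03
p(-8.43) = -61.82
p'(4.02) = -1.90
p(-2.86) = -13.20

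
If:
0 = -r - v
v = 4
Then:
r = -4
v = 4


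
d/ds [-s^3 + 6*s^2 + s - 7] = -3*s^2 + 12*s + 1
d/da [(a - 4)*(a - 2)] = 2*a - 6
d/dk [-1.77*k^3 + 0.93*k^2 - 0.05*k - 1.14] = -5.31*k^2 + 1.86*k - 0.05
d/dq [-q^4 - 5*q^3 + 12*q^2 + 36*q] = -4*q^3 - 15*q^2 + 24*q + 36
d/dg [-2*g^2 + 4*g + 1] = 4 - 4*g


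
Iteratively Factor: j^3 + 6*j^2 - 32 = (j + 4)*(j^2 + 2*j - 8) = (j - 2)*(j + 4)*(j + 4)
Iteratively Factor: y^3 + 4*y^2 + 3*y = (y + 1)*(y^2 + 3*y) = (y + 1)*(y + 3)*(y)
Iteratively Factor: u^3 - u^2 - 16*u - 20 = (u + 2)*(u^2 - 3*u - 10) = (u + 2)^2*(u - 5)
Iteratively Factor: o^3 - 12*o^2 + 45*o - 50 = (o - 2)*(o^2 - 10*o + 25) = (o - 5)*(o - 2)*(o - 5)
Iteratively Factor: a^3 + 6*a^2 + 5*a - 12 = (a + 3)*(a^2 + 3*a - 4) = (a + 3)*(a + 4)*(a - 1)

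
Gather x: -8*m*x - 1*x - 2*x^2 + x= -8*m*x - 2*x^2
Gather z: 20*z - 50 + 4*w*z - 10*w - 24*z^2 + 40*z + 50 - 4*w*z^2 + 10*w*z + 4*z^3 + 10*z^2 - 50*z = -10*w + 4*z^3 + z^2*(-4*w - 14) + z*(14*w + 10)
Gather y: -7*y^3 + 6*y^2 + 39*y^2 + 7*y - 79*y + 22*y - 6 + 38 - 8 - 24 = -7*y^3 + 45*y^2 - 50*y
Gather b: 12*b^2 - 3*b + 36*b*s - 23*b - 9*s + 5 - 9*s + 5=12*b^2 + b*(36*s - 26) - 18*s + 10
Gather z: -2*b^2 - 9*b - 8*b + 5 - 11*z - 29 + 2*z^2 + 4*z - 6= -2*b^2 - 17*b + 2*z^2 - 7*z - 30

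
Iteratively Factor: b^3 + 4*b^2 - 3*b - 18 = (b + 3)*(b^2 + b - 6) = (b + 3)^2*(b - 2)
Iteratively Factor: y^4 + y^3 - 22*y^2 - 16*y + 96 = (y - 4)*(y^3 + 5*y^2 - 2*y - 24) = (y - 4)*(y - 2)*(y^2 + 7*y + 12) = (y - 4)*(y - 2)*(y + 4)*(y + 3)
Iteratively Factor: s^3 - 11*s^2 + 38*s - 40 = (s - 2)*(s^2 - 9*s + 20) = (s - 5)*(s - 2)*(s - 4)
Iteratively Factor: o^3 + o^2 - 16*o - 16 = (o + 1)*(o^2 - 16) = (o + 1)*(o + 4)*(o - 4)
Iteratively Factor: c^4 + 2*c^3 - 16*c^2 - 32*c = (c + 2)*(c^3 - 16*c) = c*(c + 2)*(c^2 - 16) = c*(c - 4)*(c + 2)*(c + 4)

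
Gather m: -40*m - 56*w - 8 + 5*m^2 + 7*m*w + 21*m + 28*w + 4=5*m^2 + m*(7*w - 19) - 28*w - 4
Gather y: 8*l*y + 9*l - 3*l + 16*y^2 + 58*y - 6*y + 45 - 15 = 6*l + 16*y^2 + y*(8*l + 52) + 30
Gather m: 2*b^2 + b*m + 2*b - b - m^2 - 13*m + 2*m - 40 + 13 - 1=2*b^2 + b - m^2 + m*(b - 11) - 28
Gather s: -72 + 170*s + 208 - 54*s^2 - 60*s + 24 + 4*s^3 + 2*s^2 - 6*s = 4*s^3 - 52*s^2 + 104*s + 160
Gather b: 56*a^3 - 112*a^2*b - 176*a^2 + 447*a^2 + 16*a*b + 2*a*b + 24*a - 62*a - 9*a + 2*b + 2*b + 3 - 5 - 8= 56*a^3 + 271*a^2 - 47*a + b*(-112*a^2 + 18*a + 4) - 10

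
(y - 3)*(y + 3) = y^2 - 9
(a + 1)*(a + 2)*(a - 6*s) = a^3 - 6*a^2*s + 3*a^2 - 18*a*s + 2*a - 12*s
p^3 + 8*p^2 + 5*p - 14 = (p - 1)*(p + 2)*(p + 7)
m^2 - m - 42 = (m - 7)*(m + 6)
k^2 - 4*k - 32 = (k - 8)*(k + 4)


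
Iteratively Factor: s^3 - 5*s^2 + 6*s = (s - 2)*(s^2 - 3*s) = s*(s - 2)*(s - 3)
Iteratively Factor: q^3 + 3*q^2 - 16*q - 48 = (q + 3)*(q^2 - 16) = (q - 4)*(q + 3)*(q + 4)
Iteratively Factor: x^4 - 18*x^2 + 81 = (x + 3)*(x^3 - 3*x^2 - 9*x + 27) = (x - 3)*(x + 3)*(x^2 - 9) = (x - 3)^2*(x + 3)*(x + 3)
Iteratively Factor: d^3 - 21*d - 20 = (d - 5)*(d^2 + 5*d + 4) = (d - 5)*(d + 1)*(d + 4)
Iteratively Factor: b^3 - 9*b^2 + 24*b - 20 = (b - 2)*(b^2 - 7*b + 10) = (b - 2)^2*(b - 5)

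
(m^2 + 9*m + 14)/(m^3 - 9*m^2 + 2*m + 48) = (m + 7)/(m^2 - 11*m + 24)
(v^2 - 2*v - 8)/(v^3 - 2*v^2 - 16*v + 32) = (v + 2)/(v^2 + 2*v - 8)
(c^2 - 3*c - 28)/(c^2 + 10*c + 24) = (c - 7)/(c + 6)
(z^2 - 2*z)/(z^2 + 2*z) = (z - 2)/(z + 2)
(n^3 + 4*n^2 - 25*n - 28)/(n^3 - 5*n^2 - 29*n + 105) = (n^3 + 4*n^2 - 25*n - 28)/(n^3 - 5*n^2 - 29*n + 105)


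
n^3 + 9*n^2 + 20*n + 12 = (n + 1)*(n + 2)*(n + 6)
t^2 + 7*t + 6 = (t + 1)*(t + 6)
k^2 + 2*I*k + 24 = (k - 4*I)*(k + 6*I)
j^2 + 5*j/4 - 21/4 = (j - 7/4)*(j + 3)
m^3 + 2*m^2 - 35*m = m*(m - 5)*(m + 7)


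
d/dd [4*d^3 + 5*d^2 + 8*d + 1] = 12*d^2 + 10*d + 8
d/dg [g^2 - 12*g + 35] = 2*g - 12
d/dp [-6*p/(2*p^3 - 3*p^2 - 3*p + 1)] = 6*(4*p^3 - 3*p^2 - 1)/(4*p^6 - 12*p^5 - 3*p^4 + 22*p^3 + 3*p^2 - 6*p + 1)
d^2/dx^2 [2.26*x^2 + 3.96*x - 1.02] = 4.52000000000000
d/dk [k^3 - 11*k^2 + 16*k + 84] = 3*k^2 - 22*k + 16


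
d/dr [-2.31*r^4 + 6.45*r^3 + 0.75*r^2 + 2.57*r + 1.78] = -9.24*r^3 + 19.35*r^2 + 1.5*r + 2.57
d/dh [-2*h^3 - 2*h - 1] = -6*h^2 - 2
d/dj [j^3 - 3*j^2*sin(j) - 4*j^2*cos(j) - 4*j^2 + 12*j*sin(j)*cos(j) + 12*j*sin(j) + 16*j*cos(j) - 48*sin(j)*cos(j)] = 4*j^2*sin(j) - 3*j^2*cos(j) + 3*j^2 - 22*j*sin(j) + 4*j*cos(j) + 12*j*cos(2*j) - 8*j + 12*sin(j) + 6*sin(2*j) + 16*cos(j) - 48*cos(2*j)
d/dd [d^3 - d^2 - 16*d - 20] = 3*d^2 - 2*d - 16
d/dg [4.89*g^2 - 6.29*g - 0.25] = 9.78*g - 6.29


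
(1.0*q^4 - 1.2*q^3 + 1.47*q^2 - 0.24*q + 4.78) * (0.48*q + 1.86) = 0.48*q^5 + 1.284*q^4 - 1.5264*q^3 + 2.619*q^2 + 1.848*q + 8.8908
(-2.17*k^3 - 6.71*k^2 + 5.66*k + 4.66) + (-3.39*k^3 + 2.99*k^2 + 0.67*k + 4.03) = -5.56*k^3 - 3.72*k^2 + 6.33*k + 8.69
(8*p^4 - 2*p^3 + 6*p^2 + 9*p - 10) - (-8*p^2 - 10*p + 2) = 8*p^4 - 2*p^3 + 14*p^2 + 19*p - 12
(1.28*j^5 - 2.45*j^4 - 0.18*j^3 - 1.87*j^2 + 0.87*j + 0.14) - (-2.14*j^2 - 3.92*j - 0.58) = 1.28*j^5 - 2.45*j^4 - 0.18*j^3 + 0.27*j^2 + 4.79*j + 0.72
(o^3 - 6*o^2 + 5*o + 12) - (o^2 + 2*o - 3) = o^3 - 7*o^2 + 3*o + 15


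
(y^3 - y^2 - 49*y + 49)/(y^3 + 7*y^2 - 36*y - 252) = (y^2 - 8*y + 7)/(y^2 - 36)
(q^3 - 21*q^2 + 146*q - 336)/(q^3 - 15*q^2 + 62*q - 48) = (q - 7)/(q - 1)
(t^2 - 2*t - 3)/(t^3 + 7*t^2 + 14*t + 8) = (t - 3)/(t^2 + 6*t + 8)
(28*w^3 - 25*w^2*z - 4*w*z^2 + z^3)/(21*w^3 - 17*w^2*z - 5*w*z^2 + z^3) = (4*w + z)/(3*w + z)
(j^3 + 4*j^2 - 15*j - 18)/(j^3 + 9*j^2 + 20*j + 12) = (j - 3)/(j + 2)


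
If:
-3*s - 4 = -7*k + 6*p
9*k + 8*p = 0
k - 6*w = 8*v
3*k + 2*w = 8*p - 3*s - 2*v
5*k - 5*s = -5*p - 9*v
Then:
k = 568/3943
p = -639/3943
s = -2654/3943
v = -1435/3943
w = 2008/3943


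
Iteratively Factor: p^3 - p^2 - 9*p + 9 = (p - 1)*(p^2 - 9) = (p - 3)*(p - 1)*(p + 3)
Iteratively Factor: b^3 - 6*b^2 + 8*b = (b - 4)*(b^2 - 2*b) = b*(b - 4)*(b - 2)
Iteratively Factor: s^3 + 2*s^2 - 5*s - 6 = (s + 3)*(s^2 - s - 2) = (s + 1)*(s + 3)*(s - 2)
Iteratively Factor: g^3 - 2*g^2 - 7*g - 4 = (g + 1)*(g^2 - 3*g - 4) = (g + 1)^2*(g - 4)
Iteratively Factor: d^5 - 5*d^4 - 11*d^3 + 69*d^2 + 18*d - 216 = (d + 2)*(d^4 - 7*d^3 + 3*d^2 + 63*d - 108) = (d - 4)*(d + 2)*(d^3 - 3*d^2 - 9*d + 27) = (d - 4)*(d + 2)*(d + 3)*(d^2 - 6*d + 9) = (d - 4)*(d - 3)*(d + 2)*(d + 3)*(d - 3)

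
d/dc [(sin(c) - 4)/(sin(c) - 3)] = cos(c)/(sin(c) - 3)^2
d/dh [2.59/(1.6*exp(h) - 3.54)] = -4.144*exp(h)/(1.6*exp(h) - 3.54)^2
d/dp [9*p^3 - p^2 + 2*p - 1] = 27*p^2 - 2*p + 2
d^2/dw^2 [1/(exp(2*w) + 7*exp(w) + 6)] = (2*(2*exp(w) + 7)^2*exp(w) - (4*exp(w) + 7)*(exp(2*w) + 7*exp(w) + 6))*exp(w)/(exp(2*w) + 7*exp(w) + 6)^3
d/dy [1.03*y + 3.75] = 1.03000000000000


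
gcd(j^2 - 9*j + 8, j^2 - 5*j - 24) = j - 8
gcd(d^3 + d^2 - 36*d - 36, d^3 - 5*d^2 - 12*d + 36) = d - 6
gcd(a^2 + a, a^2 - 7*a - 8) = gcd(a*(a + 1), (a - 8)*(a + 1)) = a + 1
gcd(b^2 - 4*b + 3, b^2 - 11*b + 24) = b - 3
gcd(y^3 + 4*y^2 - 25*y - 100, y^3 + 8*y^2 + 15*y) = y + 5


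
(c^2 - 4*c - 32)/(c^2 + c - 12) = (c - 8)/(c - 3)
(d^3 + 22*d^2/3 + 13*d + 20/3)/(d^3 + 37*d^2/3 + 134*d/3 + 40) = (d + 1)/(d + 6)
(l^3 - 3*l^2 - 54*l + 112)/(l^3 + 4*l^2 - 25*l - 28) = (l^2 - 10*l + 16)/(l^2 - 3*l - 4)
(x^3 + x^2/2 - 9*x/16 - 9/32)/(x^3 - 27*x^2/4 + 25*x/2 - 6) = (8*x^2 + 10*x + 3)/(8*(x^2 - 6*x + 8))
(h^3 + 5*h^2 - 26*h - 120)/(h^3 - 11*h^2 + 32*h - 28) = (h^3 + 5*h^2 - 26*h - 120)/(h^3 - 11*h^2 + 32*h - 28)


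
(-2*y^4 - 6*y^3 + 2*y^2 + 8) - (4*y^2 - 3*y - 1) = -2*y^4 - 6*y^3 - 2*y^2 + 3*y + 9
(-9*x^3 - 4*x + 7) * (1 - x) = 9*x^4 - 9*x^3 + 4*x^2 - 11*x + 7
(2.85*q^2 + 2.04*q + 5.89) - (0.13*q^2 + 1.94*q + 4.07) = 2.72*q^2 + 0.1*q + 1.82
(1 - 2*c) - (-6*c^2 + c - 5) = 6*c^2 - 3*c + 6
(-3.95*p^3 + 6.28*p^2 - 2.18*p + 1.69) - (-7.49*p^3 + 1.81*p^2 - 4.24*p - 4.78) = 3.54*p^3 + 4.47*p^2 + 2.06*p + 6.47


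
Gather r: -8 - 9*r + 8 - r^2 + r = -r^2 - 8*r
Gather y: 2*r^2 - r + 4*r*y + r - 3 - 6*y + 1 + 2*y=2*r^2 + y*(4*r - 4) - 2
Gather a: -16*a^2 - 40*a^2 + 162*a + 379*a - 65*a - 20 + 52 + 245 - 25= -56*a^2 + 476*a + 252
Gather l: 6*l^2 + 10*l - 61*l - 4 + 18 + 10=6*l^2 - 51*l + 24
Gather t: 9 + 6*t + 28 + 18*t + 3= 24*t + 40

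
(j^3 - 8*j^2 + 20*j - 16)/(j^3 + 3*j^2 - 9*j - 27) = (j^3 - 8*j^2 + 20*j - 16)/(j^3 + 3*j^2 - 9*j - 27)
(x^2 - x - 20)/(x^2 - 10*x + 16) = (x^2 - x - 20)/(x^2 - 10*x + 16)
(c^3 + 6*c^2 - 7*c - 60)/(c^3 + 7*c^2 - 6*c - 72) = (c + 5)/(c + 6)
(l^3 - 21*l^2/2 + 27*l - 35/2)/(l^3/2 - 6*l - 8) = (-2*l^3 + 21*l^2 - 54*l + 35)/(-l^3 + 12*l + 16)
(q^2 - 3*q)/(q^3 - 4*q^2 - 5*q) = (3 - q)/(-q^2 + 4*q + 5)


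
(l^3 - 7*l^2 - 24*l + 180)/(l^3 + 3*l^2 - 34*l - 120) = (l - 6)/(l + 4)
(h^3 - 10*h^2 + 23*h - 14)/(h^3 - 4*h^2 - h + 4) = (h^2 - 9*h + 14)/(h^2 - 3*h - 4)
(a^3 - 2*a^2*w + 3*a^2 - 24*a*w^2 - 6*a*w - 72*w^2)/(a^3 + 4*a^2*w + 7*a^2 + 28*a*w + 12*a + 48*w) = (a - 6*w)/(a + 4)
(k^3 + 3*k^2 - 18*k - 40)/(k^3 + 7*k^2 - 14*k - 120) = (k + 2)/(k + 6)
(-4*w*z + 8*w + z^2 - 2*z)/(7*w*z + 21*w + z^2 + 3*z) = (-4*w*z + 8*w + z^2 - 2*z)/(7*w*z + 21*w + z^2 + 3*z)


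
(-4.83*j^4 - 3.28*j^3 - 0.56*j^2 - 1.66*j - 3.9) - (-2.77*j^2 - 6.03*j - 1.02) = -4.83*j^4 - 3.28*j^3 + 2.21*j^2 + 4.37*j - 2.88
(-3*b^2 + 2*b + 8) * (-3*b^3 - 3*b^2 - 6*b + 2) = 9*b^5 + 3*b^4 - 12*b^3 - 42*b^2 - 44*b + 16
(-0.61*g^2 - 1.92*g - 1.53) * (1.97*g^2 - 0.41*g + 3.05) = -1.2017*g^4 - 3.5323*g^3 - 4.0874*g^2 - 5.2287*g - 4.6665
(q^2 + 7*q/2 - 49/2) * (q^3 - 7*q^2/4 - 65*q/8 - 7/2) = q^5 + 7*q^4/4 - 155*q^3/4 + 175*q^2/16 + 2989*q/16 + 343/4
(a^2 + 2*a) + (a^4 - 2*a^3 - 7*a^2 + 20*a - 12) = a^4 - 2*a^3 - 6*a^2 + 22*a - 12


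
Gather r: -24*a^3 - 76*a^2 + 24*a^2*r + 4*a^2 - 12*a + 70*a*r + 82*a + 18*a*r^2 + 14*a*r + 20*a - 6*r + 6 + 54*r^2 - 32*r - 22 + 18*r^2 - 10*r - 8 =-24*a^3 - 72*a^2 + 90*a + r^2*(18*a + 72) + r*(24*a^2 + 84*a - 48) - 24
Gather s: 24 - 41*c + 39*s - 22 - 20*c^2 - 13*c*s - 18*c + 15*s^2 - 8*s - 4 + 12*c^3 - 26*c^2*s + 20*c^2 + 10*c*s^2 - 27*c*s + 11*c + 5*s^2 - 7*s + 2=12*c^3 - 48*c + s^2*(10*c + 20) + s*(-26*c^2 - 40*c + 24)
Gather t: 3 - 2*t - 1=2 - 2*t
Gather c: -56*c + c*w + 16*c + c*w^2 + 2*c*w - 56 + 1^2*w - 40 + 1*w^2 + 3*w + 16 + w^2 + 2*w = c*(w^2 + 3*w - 40) + 2*w^2 + 6*w - 80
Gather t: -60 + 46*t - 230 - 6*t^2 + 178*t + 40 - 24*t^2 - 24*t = -30*t^2 + 200*t - 250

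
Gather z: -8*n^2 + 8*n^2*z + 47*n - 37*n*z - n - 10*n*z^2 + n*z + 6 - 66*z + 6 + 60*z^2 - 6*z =-8*n^2 + 46*n + z^2*(60 - 10*n) + z*(8*n^2 - 36*n - 72) + 12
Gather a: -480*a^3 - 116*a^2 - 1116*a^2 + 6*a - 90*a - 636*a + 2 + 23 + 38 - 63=-480*a^3 - 1232*a^2 - 720*a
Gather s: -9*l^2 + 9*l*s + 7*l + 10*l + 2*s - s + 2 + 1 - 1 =-9*l^2 + 17*l + s*(9*l + 1) + 2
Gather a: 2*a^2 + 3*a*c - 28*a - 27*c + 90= 2*a^2 + a*(3*c - 28) - 27*c + 90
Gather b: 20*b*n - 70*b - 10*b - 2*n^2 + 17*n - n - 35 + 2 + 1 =b*(20*n - 80) - 2*n^2 + 16*n - 32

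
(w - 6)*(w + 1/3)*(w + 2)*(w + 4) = w^4 + w^3/3 - 28*w^2 - 172*w/3 - 16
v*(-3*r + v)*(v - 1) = -3*r*v^2 + 3*r*v + v^3 - v^2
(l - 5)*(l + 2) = l^2 - 3*l - 10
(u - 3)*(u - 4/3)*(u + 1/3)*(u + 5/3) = u^4 - 7*u^3/3 - 37*u^2/9 + 151*u/27 + 20/9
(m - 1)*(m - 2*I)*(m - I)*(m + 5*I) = m^4 - m^3 + 2*I*m^3 + 13*m^2 - 2*I*m^2 - 13*m - 10*I*m + 10*I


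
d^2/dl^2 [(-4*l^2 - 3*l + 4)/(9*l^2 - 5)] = 2*(-243*l^3 + 432*l^2 - 405*l + 80)/(729*l^6 - 1215*l^4 + 675*l^2 - 125)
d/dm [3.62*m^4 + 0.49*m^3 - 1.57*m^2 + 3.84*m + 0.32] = 14.48*m^3 + 1.47*m^2 - 3.14*m + 3.84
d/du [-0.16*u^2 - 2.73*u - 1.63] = -0.32*u - 2.73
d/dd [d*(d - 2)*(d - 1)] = 3*d^2 - 6*d + 2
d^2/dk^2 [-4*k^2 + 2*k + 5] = -8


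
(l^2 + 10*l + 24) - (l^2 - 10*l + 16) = 20*l + 8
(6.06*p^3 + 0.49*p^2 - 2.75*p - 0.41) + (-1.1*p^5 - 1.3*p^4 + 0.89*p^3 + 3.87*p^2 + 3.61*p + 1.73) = -1.1*p^5 - 1.3*p^4 + 6.95*p^3 + 4.36*p^2 + 0.86*p + 1.32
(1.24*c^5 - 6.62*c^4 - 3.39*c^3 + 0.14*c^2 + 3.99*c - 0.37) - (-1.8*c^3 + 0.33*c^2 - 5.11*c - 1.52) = 1.24*c^5 - 6.62*c^4 - 1.59*c^3 - 0.19*c^2 + 9.1*c + 1.15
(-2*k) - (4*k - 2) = 2 - 6*k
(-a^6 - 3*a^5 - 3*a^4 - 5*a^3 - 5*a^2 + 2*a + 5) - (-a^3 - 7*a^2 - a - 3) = -a^6 - 3*a^5 - 3*a^4 - 4*a^3 + 2*a^2 + 3*a + 8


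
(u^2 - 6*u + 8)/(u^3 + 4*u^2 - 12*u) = (u - 4)/(u*(u + 6))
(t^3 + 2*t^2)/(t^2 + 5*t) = t*(t + 2)/(t + 5)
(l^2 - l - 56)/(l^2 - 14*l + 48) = (l + 7)/(l - 6)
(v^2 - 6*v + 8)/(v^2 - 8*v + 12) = (v - 4)/(v - 6)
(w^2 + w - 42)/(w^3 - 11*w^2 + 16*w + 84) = (w + 7)/(w^2 - 5*w - 14)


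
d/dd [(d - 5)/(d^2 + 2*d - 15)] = (d^2 + 2*d - 2*(d - 5)*(d + 1) - 15)/(d^2 + 2*d - 15)^2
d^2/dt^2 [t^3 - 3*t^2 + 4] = 6*t - 6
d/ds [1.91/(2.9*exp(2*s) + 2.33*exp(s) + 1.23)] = (-11.078*exp(s) - 4.4503)*exp(s)/(2.9*exp(2*s) + 2.33*exp(s) + 1.23)^2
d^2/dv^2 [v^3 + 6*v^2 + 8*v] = 6*v + 12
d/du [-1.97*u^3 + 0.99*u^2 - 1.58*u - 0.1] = -5.91*u^2 + 1.98*u - 1.58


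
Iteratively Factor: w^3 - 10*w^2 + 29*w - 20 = (w - 4)*(w^2 - 6*w + 5) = (w - 5)*(w - 4)*(w - 1)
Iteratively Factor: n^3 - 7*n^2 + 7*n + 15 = (n - 5)*(n^2 - 2*n - 3) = (n - 5)*(n + 1)*(n - 3)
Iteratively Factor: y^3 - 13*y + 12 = (y - 3)*(y^2 + 3*y - 4) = (y - 3)*(y - 1)*(y + 4)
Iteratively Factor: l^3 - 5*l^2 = (l)*(l^2 - 5*l) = l^2*(l - 5)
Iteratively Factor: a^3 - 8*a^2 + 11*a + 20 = (a + 1)*(a^2 - 9*a + 20) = (a - 4)*(a + 1)*(a - 5)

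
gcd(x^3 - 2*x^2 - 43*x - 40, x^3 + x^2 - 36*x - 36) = x + 1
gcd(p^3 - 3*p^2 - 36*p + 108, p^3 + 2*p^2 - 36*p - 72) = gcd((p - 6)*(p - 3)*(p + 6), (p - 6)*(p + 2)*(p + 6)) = p^2 - 36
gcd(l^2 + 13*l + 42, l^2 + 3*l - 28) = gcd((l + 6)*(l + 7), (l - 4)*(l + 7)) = l + 7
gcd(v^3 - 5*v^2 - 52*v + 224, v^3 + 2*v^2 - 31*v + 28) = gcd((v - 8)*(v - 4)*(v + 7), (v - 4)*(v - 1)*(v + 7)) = v^2 + 3*v - 28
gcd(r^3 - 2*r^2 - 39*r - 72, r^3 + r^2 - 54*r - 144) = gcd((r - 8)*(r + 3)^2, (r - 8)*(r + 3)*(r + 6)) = r^2 - 5*r - 24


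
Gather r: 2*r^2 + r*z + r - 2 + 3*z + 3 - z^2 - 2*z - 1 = 2*r^2 + r*(z + 1) - z^2 + z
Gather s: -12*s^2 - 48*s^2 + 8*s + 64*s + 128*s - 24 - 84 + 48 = -60*s^2 + 200*s - 60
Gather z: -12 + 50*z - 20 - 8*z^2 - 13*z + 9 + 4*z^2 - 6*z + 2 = -4*z^2 + 31*z - 21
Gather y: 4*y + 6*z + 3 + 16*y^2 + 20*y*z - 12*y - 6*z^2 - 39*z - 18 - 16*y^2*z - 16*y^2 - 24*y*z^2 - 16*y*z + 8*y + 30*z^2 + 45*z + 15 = -16*y^2*z + y*(-24*z^2 + 4*z) + 24*z^2 + 12*z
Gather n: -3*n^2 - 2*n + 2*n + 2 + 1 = 3 - 3*n^2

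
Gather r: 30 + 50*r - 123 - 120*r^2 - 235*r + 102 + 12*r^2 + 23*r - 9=-108*r^2 - 162*r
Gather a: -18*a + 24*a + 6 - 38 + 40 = 6*a + 8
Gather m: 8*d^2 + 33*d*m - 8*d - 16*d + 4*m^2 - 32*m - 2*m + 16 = 8*d^2 - 24*d + 4*m^2 + m*(33*d - 34) + 16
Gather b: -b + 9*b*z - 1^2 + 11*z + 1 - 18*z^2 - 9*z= b*(9*z - 1) - 18*z^2 + 2*z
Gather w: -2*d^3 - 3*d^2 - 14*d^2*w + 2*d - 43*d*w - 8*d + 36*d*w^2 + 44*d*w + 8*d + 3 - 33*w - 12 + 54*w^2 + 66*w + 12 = -2*d^3 - 3*d^2 + 2*d + w^2*(36*d + 54) + w*(-14*d^2 + d + 33) + 3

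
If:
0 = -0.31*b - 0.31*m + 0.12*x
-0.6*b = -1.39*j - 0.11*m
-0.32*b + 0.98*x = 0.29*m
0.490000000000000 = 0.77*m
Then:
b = -0.64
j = -0.33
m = 0.64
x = -0.02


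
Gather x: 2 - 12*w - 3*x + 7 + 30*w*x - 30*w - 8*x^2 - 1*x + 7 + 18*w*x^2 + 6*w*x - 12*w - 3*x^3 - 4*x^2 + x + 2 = -54*w - 3*x^3 + x^2*(18*w - 12) + x*(36*w - 3) + 18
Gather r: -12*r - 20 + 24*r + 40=12*r + 20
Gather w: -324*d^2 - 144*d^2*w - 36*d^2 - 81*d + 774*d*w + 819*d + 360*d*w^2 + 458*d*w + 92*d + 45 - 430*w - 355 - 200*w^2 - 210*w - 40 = -360*d^2 + 830*d + w^2*(360*d - 200) + w*(-144*d^2 + 1232*d - 640) - 350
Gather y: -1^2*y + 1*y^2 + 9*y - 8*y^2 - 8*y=-7*y^2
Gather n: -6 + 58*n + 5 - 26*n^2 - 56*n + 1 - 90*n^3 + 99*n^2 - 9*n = -90*n^3 + 73*n^2 - 7*n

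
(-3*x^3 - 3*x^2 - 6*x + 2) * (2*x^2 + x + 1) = -6*x^5 - 9*x^4 - 18*x^3 - 5*x^2 - 4*x + 2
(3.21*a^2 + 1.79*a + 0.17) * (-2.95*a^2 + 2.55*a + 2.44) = -9.4695*a^4 + 2.905*a^3 + 11.8954*a^2 + 4.8011*a + 0.4148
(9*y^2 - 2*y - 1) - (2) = 9*y^2 - 2*y - 3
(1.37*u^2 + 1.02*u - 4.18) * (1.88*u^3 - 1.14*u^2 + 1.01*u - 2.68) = 2.5756*u^5 + 0.3558*u^4 - 7.6375*u^3 + 2.1238*u^2 - 6.9554*u + 11.2024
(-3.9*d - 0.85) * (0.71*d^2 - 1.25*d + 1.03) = -2.769*d^3 + 4.2715*d^2 - 2.9545*d - 0.8755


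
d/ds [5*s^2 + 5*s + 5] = 10*s + 5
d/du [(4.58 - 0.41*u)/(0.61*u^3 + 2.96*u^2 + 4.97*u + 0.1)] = (0.5002*u^3 - 7.1678*u^2 - 27.1136*u - 22.8036)/(0.3721*u^6 + 3.6112*u^5 + 14.825*u^4 + 29.5444*u^3 + 25.2929*u^2 + 0.994*u + 0.01)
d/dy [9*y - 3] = 9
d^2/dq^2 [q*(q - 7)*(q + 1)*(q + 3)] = 12*q^2 - 18*q - 50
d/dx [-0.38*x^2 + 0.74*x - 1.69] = 0.74 - 0.76*x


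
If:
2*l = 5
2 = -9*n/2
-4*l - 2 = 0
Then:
No Solution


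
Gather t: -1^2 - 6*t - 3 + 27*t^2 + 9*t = 27*t^2 + 3*t - 4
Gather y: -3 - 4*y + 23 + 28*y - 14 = 24*y + 6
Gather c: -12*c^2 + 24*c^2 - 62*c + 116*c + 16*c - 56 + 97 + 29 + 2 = 12*c^2 + 70*c + 72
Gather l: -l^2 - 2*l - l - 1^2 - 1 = -l^2 - 3*l - 2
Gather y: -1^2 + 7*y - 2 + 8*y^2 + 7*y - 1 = 8*y^2 + 14*y - 4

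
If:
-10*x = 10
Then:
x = -1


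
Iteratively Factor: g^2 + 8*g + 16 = (g + 4)*(g + 4)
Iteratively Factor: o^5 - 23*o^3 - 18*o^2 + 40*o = (o + 2)*(o^4 - 2*o^3 - 19*o^2 + 20*o) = (o - 1)*(o + 2)*(o^3 - o^2 - 20*o) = o*(o - 1)*(o + 2)*(o^2 - o - 20) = o*(o - 1)*(o + 2)*(o + 4)*(o - 5)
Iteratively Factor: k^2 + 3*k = (k)*(k + 3)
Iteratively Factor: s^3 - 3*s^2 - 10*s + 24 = (s - 4)*(s^2 + s - 6) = (s - 4)*(s + 3)*(s - 2)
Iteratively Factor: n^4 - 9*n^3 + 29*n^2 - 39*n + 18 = (n - 2)*(n^3 - 7*n^2 + 15*n - 9) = (n - 3)*(n - 2)*(n^2 - 4*n + 3) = (n - 3)^2*(n - 2)*(n - 1)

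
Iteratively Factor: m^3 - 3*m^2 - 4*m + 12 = (m - 2)*(m^2 - m - 6) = (m - 2)*(m + 2)*(m - 3)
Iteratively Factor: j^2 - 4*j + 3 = (j - 1)*(j - 3)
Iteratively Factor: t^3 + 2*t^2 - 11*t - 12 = (t + 4)*(t^2 - 2*t - 3) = (t + 1)*(t + 4)*(t - 3)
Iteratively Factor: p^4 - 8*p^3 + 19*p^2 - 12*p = (p - 4)*(p^3 - 4*p^2 + 3*p) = (p - 4)*(p - 3)*(p^2 - p) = p*(p - 4)*(p - 3)*(p - 1)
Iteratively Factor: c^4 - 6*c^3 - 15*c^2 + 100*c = (c - 5)*(c^3 - c^2 - 20*c) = c*(c - 5)*(c^2 - c - 20) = c*(c - 5)*(c + 4)*(c - 5)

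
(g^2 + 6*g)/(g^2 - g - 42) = g/(g - 7)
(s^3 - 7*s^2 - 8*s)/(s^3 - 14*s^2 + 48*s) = (s + 1)/(s - 6)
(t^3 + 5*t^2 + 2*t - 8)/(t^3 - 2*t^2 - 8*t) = (t^2 + 3*t - 4)/(t*(t - 4))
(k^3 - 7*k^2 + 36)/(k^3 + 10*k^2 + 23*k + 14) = (k^2 - 9*k + 18)/(k^2 + 8*k + 7)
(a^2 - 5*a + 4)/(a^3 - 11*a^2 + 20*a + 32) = (a - 1)/(a^2 - 7*a - 8)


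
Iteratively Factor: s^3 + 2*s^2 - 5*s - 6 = (s + 1)*(s^2 + s - 6) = (s + 1)*(s + 3)*(s - 2)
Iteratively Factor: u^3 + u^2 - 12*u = (u)*(u^2 + u - 12) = u*(u + 4)*(u - 3)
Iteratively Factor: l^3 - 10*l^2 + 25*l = (l - 5)*(l^2 - 5*l) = (l - 5)^2*(l)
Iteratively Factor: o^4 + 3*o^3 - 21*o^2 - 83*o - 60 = (o + 1)*(o^3 + 2*o^2 - 23*o - 60) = (o + 1)*(o + 4)*(o^2 - 2*o - 15) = (o - 5)*(o + 1)*(o + 4)*(o + 3)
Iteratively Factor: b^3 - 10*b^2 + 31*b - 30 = (b - 3)*(b^2 - 7*b + 10) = (b - 3)*(b - 2)*(b - 5)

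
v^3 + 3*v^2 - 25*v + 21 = (v - 3)*(v - 1)*(v + 7)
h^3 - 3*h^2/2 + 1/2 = (h - 1)^2*(h + 1/2)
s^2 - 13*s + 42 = (s - 7)*(s - 6)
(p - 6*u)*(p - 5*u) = p^2 - 11*p*u + 30*u^2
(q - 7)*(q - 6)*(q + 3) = q^3 - 10*q^2 + 3*q + 126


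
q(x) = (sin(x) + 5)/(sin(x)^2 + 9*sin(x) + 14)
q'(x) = (-2*sin(x)*cos(x) - 9*cos(x))*(sin(x) + 5)/(sin(x)^2 + 9*sin(x) + 14)^2 + cos(x)/(sin(x)^2 + 9*sin(x) + 14)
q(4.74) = 0.67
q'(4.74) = -0.02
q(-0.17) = 0.39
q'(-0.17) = -0.18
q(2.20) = 0.26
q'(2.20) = 0.05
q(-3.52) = 0.31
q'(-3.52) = 0.11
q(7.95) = 0.25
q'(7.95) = 0.01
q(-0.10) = 0.37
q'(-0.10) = -0.17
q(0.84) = 0.27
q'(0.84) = -0.06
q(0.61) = 0.29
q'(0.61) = -0.08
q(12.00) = 0.47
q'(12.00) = -0.24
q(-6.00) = 0.32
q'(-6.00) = -0.12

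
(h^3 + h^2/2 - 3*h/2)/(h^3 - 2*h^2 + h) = (h + 3/2)/(h - 1)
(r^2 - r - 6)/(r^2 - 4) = (r - 3)/(r - 2)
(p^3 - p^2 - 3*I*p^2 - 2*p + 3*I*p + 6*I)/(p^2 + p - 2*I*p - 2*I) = (p^2 - p*(2 + 3*I) + 6*I)/(p - 2*I)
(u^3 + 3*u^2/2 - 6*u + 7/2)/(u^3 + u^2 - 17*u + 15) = (2*u^2 + 5*u - 7)/(2*(u^2 + 2*u - 15))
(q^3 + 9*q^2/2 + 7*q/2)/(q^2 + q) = q + 7/2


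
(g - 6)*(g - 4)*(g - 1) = g^3 - 11*g^2 + 34*g - 24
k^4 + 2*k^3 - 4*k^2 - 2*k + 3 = (k - 1)^2*(k + 1)*(k + 3)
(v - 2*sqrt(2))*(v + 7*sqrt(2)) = v^2 + 5*sqrt(2)*v - 28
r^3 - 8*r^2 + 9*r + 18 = (r - 6)*(r - 3)*(r + 1)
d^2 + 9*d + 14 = (d + 2)*(d + 7)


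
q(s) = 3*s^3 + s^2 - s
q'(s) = 9*s^2 + 2*s - 1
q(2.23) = 36.01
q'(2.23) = 48.22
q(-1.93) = -15.91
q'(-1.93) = 28.66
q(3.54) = 142.08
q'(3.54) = 118.86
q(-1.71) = -10.37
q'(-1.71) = 21.90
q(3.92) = 192.16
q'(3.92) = 145.14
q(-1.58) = -7.76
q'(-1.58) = 18.31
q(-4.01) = -173.35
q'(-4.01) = 135.70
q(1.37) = 8.22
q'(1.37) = 18.63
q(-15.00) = -9885.00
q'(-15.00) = 1994.00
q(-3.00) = -69.00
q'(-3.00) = 74.00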